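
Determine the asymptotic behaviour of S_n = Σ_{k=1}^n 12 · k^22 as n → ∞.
S_n ~ 12 · n^23 / 23

By integral comparison (Euler-Maclaurin), Σ_{k=1}^n 12 · k^22 = 12 · ∫_0^n x^22 dx + O(n^22) = 12 · n^23/23 + O(n^22). (Equivalently, Faulhaber's formula gives the same leading term.)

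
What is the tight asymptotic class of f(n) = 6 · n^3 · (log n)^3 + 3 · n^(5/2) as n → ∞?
f(n) ∈ Θ(n^3 · (log n)^3)

Compare the terms by growth order. For large n, n^a · (log n)^b dominates n^a' · (log n)^b' iff a > a', or (a = a' and b > b'). Ranking the 2 terms shows the dominant one is 6 · n^3 · (log n)^3. Hence f(n) ∈ Θ(n^3 · (log n)^3).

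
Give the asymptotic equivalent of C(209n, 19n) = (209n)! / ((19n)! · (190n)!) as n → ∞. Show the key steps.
C(209n, 19n) ~ (285311670611/10000000000)^(19n) · sqrt(11/(20π·19n))

Write N = 19n. Apply Stirling to each factorial:
  (11N)! ~ sqrt(2π·11N) · (11N/e)^(11N),
  N! ~ sqrt(2π N) · (N/e)^N,
  (10N)! ~ sqrt(2π·10N) · (10N/e)^(10N).
The exponential factors combine to (11N)^(11N) / (N^N · (10N)^(10N)) = 11^(11N)/10^(10N) = (11^11/10^10)^N = (285311670611/10000000000)^N.
The square-root prefactors combine to sqrt(2π·11N) / (sqrt(2π N)·sqrt(2π·10N)) = sqrt(11 / (2π·10·N)) = sqrt(11/(20π·19n)).
Substituting N = 19n: C(209n, 19n) ~ (285311670611/10000000000)^(19n) · sqrt(11/(20π·19n)).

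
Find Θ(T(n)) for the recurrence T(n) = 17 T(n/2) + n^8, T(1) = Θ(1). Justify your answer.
T(n) = Θ(n^8)

log_2 17 ≈ 4.087. f(n) = n^8 dominates n^(log_2 17) since 8 > 4.087, and the regularity condition a·f(n/b) = 17·(n/2)^8 = (17/256)·n^8 ≤ c·f(n) holds with c = 17/256 ≈ 0.0664 < 1. So this is Case 3: T(n) = Θ(f(n)) = Θ(n^8).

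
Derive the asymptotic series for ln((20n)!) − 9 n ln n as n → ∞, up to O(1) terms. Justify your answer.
ln((20n)!) − 9 n ln n = 11 n ln n + 20(ln 20 − 1) n + (1/2) ln(2π·20n) + O(1/n)

Stirling: ln((20n)!) = 20n ln(20n) − 20n + (1/2) ln(2π·20n) + O(1/n).
Expand 20n ln(20n) = 20n (ln n + ln 20) = 20n ln n + 20n ln 20.
Subtract 9n ln n: leading term is (20 − 9) n ln n = 11 n ln n. The next term is 20n ln 20 − 20n = 20(ln 20 − 1) n. Then the (1/2) ln(2π·20n) correction.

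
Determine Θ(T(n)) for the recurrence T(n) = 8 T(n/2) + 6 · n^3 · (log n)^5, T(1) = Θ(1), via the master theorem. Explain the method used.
T(n) = Θ(n^3 · (log n)^6)

Here log_2 8 = 3 and f(n) = 6 · n^3 · (log n)^5 = Θ(n^(log_2 8) · (log n)^5). This is the extended Case 2 of the master theorem (f matches the critical exponent up to log factors), giving T(n) = Θ(n^(log_2 8) · (log n)^(5+1)) = Θ(n^3 · (log n)^6).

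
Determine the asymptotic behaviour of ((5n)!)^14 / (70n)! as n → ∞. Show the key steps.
((5n)!)^14/(70n)! ~ ((2π·5n)^(13/2) / sqrt(14)) · 14^(−14·5n)  →  0

Write N = 5n. Stirling: N! ~ sqrt(2π N)(N/e)^N and (14N)! ~ sqrt(2π·14N)·(14N/e)^(14N).
  (N!)^14/(14N)! ~ (2π N)^(14/2) (N/e)^(14N) / [sqrt(2π·14N) (14N/e)^(14N)]
     = (2π N)^(14/2) / sqrt(2π·14N) · (N/(14N))^(14N)
     = (2π N)^((14−1)/2) / sqrt(14) · 14^(−14N).
Since 14^14 > 1, the factor 14^(−14N) decays exponentially, so the ratio → 0. Substituting N = 5n gives the stated form.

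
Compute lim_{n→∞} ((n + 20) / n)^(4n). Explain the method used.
lim = e^80

Rewrite as (1 + 20/n)^(4n). By the standard limit (1 + x/n)^n → e^x, we have (1 + 20/n)^n → e^20, and raising to the 4th power gives e^80.
More precisely, ln[(1 + 20/n)^(4n)] = 4n · ln(1 + 20/n) = 4n · (20/n + O(1/n^2)) = 80 + O(1/n) → 80.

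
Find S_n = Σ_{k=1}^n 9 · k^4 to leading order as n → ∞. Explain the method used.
S_n ~ 9 · n^5 / 5

By integral comparison (Euler-Maclaurin), Σ_{k=1}^n 9 · k^4 = 9 · ∫_0^n x^4 dx + O(n^4) = 9 · n^5/5 + O(n^4). (Equivalently, Faulhaber's formula gives the same leading term.)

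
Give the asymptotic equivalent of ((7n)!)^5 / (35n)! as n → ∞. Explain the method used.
((7n)!)^5/(35n)! ~ ((2π·7n)^(4/2) / sqrt(5)) · 5^(−5·7n)  →  0

Write N = 7n. Stirling: N! ~ sqrt(2π N)(N/e)^N and (5N)! ~ sqrt(2π·5N)·(5N/e)^(5N).
  (N!)^5/(5N)! ~ (2π N)^(5/2) (N/e)^(5N) / [sqrt(2π·5N) (5N/e)^(5N)]
     = (2π N)^(5/2) / sqrt(2π·5N) · (N/(5N))^(5N)
     = (2π N)^((5−1)/2) / sqrt(5) · 5^(−5N).
Since 5^5 > 1, the factor 5^(−5N) decays exponentially, so the ratio → 0. Substituting N = 7n gives the stated form.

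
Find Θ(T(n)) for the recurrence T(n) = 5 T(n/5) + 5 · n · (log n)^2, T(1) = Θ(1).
T(n) = Θ(n · (log n)^3)

Here log_5 5 = 1 and f(n) = 5 · n · (log n)^2 = Θ(n^(log_5 5) · (log n)^2). This is the extended Case 2 of the master theorem (f matches the critical exponent up to log factors), giving T(n) = Θ(n^(log_5 5) · (log n)^(2+1)) = Θ(n · (log n)^3).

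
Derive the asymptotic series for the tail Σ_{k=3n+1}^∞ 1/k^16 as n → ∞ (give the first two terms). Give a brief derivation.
Σ_{k>3n} 1/k^16 = 1/(15 · (3n)^15) − 1/(2 · (3n)^16) + O(1/(3n)^17)

Compare to the integral: ∫_{3n}^∞ x^(−16) dx = [−x^(−15)/15]_{3n}^∞ = 1/((16−1)·(3n)^15). The Euler-Maclaurin correction adds −f(3n)/2 = −1/(2·(3n)^16). Euler-Maclaurin then gives
  Σ_{k>3n} 1/k^16 = ∫_{3n}^∞ dx/x^16 − 1/(2·(3n)^16) + O(1/(3n)^17).
(Equivalently this is ζ(16) − Σ_{k≤3n} 1/k^16.)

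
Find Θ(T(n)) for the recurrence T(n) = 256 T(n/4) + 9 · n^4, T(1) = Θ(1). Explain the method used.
T(n) = Θ(n^4 log n)

log_4 256 = 4, and f(n) = 9 · n^4 = Θ(n^(log_4 256)). This is Case 2 of the master theorem: T(n) = Θ(f(n) · log n) = Θ(n^4 log n).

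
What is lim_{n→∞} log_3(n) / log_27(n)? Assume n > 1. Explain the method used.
lim = ln(27) / ln(3) = log_3(27)

Change of base: log_3(n) = ln n / ln 3 and log_27(n) = ln n / ln 27. The ratio is (ln n / ln 3) · (ln 27 / ln n) = ln 27 / ln 3, a constant independent of n. So the limit is ln 27 / ln 3 = log_3(27).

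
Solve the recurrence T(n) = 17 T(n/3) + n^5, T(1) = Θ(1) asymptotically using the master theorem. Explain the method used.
T(n) = Θ(n^5)

log_3 17 ≈ 2.579. f(n) = n^5 dominates n^(log_3 17) since 5 > 2.579, and the regularity condition a·f(n/b) = 17·(n/3)^5 = (17/243)·n^5 ≤ c·f(n) holds with c = 17/243 ≈ 0.07 < 1. So this is Case 3: T(n) = Θ(f(n)) = Θ(n^5).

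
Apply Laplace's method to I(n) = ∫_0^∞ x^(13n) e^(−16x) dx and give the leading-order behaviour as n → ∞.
I(n) ~ (sqrt(2π·13n) / 16) · (13n/(16e))^(13n)

Write the integrand as exp(13n ln x − 16x) and set f(x) = 13n ln x − 16x. Then f'(x) = 13n/x − 16 = 0 at x* = 13n/16, and f''(x*) = −13n/x*^2 = −16^2/(13n). Laplace's method (interior maximum) gives
  I(n) ~ e^(f(x*)) · sqrt(2π / |f''(x*)|)
        = exp(13n ln(13n/16) − 13n) · sqrt(2π · 13n / 16^2)
        = (13n/16)^(13n) e^(−13n) · sqrt(2π·13n) / 16
        = (sqrt(2π·13n) / 16) · (13n/(16e))^(13n).
This matches Γ(13n+1)/16^(13n+1) with Stirling applied to Γ.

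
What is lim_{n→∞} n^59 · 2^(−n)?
lim = 0

Exponentials with base > 1 dominate every fixed polynomial: for any fixed c, n^c / 2^n → 0 as n → ∞ (e.g. by the ratio test, or by writing 2^n = e^(n ln 2) and noting e^(n ln 2) / n^c → ∞). Hence n^59 · 2^(−n) = n^59 / 2^n → 0.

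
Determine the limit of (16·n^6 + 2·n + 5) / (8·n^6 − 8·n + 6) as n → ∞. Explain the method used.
lim = 16/8 = 2

For large n the leading n^6 terms dominate both numerator and denominator. Dividing top and bottom by n^6, every other term tends to 0, leaving 16/8 = 2.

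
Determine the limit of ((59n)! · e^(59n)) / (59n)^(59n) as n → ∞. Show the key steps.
lim = ∞

Stirling: (59n)! ~ sqrt(2π·59n) · (59n/e)^(59n). Hence
  (59n)! · e^(59n) / (59n)^(59n) ~ sqrt(2π·59n) = sqrt(2π·59) · sqrt(n) → ∞.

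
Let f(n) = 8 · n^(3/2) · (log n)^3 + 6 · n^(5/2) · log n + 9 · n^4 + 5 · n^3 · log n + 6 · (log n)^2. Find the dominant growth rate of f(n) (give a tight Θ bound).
f(n) ∈ Θ(n^4)

Compare the terms by growth order. For large n, n^a · (log n)^b dominates n^a' · (log n)^b' iff a > a', or (a = a' and b > b'). Ranking the 5 terms shows the dominant one is 9 · n^4. Hence f(n) ∈ Θ(n^4).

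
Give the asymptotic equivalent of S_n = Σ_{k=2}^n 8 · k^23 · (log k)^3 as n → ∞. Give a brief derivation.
S_n ~ n^24 · (log n)^3 / 3

By integral comparison, S_n = ∫_1^n 8 · x^23 · (log x)^3 dx + O(n^23 · (log n)^3). For the integral, the leading term of ∫_1^n x^23 (log x)^3 dx is n^24/24 · (log n)^3 (by repeated integration by parts; each step lowers the log-exponent and produces a relatively O(1/log n) correction). Hence S_n ~ n^24 · (log n)^3 / 3.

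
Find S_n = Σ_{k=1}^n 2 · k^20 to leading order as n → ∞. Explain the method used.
S_n ~ 2 · n^21 / 21

By integral comparison (Euler-Maclaurin), Σ_{k=1}^n 2 · k^20 = 2 · ∫_0^n x^20 dx + O(n^20) = 2 · n^21/21 + O(n^20). (Equivalently, Faulhaber's formula gives the same leading term.)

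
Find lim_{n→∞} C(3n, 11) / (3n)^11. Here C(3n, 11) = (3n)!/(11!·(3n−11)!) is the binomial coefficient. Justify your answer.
lim = 1/11! = 1/39916800

With N = 3n → ∞: C(N, 11) / N^11 = [N(N−1)…(N−10)] / (11! · N^11) = (1/11!) · 1 · (1 − 1/(3n)) · … · (1 − 10/(3n)). Each factor → 1 as N → ∞, so the limit is 1/11! = 1/39916800.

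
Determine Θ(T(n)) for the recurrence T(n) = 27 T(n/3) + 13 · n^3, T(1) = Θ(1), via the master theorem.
T(n) = Θ(n^3 log n)

log_3 27 = 3, and f(n) = 13 · n^3 = Θ(n^(log_3 27)). This is Case 2 of the master theorem: T(n) = Θ(f(n) · log n) = Θ(n^3 log n).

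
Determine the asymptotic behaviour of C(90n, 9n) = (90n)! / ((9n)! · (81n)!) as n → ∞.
C(90n, 9n) ~ (10000000000/387420489)^(9n) · sqrt(5/(9π·9n))

Write N = 9n. Apply Stirling to each factorial:
  (10N)! ~ sqrt(2π·10N) · (10N/e)^(10N),
  N! ~ sqrt(2π N) · (N/e)^N,
  (9N)! ~ sqrt(2π·9N) · (9N/e)^(9N).
The exponential factors combine to (10N)^(10N) / (N^N · (9N)^(9N)) = 10^(10N)/9^(9N) = (10^10/9^9)^N = (10000000000/387420489)^N.
The square-root prefactors combine to sqrt(2π·10N) / (sqrt(2π N)·sqrt(2π·9N)) = sqrt(10 / (2π·9·N)) = sqrt(5/(9π·9n)).
Substituting N = 9n: C(90n, 9n) ~ (10000000000/387420489)^(9n) · sqrt(5/(9π·9n)).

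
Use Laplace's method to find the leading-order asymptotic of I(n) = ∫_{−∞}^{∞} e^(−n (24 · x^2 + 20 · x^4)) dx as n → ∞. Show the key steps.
I(n) ~ sqrt(π/(24n))

φ(x) = 24 · x^2 + 20 · x^4 has its unique global minimum at x* = 0 (since φ'(x) = 48x + 80x^3 = 0 only at x = 0 for real x with both coefficients positive, and φ → ∞ as |x| → ∞). At x* = 0, φ(0) = 0 and φ''(0) = 48. Laplace's method then gives
  I(n) ~ sqrt(2π / (n · φ''(0))) · e^(−n φ(0)) = sqrt(2π / (48n)) = sqrt(π/(24n)).
The 20 · x^4 term contributes only at subleading order (an O(1/n) relative correction).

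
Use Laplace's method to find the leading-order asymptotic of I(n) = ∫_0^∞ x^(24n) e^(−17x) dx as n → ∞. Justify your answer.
I(n) ~ (sqrt(2π·24n) / 17) · (24n/(17e))^(24n)

Write the integrand as exp(24n ln x − 17x) and set f(x) = 24n ln x − 17x. Then f'(x) = 24n/x − 17 = 0 at x* = 24n/17, and f''(x*) = −24n/x*^2 = −17^2/(24n). Laplace's method (interior maximum) gives
  I(n) ~ e^(f(x*)) · sqrt(2π / |f''(x*)|)
        = exp(24n ln(24n/17) − 24n) · sqrt(2π · 24n / 17^2)
        = (24n/17)^(24n) e^(−24n) · sqrt(2π·24n) / 17
        = (sqrt(2π·24n) / 17) · (24n/(17e))^(24n).
This matches Γ(24n+1)/17^(24n+1) with Stirling applied to Γ.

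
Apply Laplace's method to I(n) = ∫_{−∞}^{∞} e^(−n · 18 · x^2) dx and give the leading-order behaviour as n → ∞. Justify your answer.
I(n) = sqrt(π/(18n))

Here φ(x) = 18 · x^2 has its unique minimum at x* = 0 with φ(x*) = 0 and φ''(x*) = 36. Laplace's method gives
  I(n) ~ e^(−n φ(x*)) · sqrt(2π / (n · φ''(x*))) = sqrt(2π / (36n)) = sqrt(π/(18n)).
This is exact: substituting u = (x − 0)·sqrt(18n) gives I(n) = (1/sqrt(18n)) ∫_{−∞}^{∞} e^(−u^2) du = sqrt(π/(18n)).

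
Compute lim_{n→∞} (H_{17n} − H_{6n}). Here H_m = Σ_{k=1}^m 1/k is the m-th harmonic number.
lim = ln(17/6)

Euler-Maclaurin gives H_m = ln m + γ + 1/(2m) + O(1/m^2). The γ and O(1/m) terms cancel in the difference:
  H_{17n} − H_{6n} = ln(17n) − ln(6n) + O(1/n) = ln(17/6) + O(1/n).
Hence the limit is ln(17/6).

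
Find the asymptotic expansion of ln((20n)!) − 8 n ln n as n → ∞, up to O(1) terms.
ln((20n)!) − 8 n ln n = 12 n ln n + 20(ln 20 − 1) n + (1/2) ln(2π·20n) + O(1/n)

Stirling: ln((20n)!) = 20n ln(20n) − 20n + (1/2) ln(2π·20n) + O(1/n).
Expand 20n ln(20n) = 20n (ln n + ln 20) = 20n ln n + 20n ln 20.
Subtract 8n ln n: leading term is (20 − 8) n ln n = 12 n ln n. The next term is 20n ln 20 − 20n = 20(ln 20 − 1) n. Then the (1/2) ln(2π·20n) correction.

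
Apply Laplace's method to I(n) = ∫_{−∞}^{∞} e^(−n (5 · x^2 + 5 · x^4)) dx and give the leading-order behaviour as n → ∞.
I(n) ~ sqrt(π/(5n))

φ(x) = 5 · x^2 + 5 · x^4 has its unique global minimum at x* = 0 (since φ'(x) = 10x + 20x^3 = 0 only at x = 0 for real x with both coefficients positive, and φ → ∞ as |x| → ∞). At x* = 0, φ(0) = 0 and φ''(0) = 10. Laplace's method then gives
  I(n) ~ sqrt(2π / (n · φ''(0))) · e^(−n φ(0)) = sqrt(2π / (10n)) = sqrt(π/(5n)).
The 5 · x^4 term contributes only at subleading order (an O(1/n) relative correction).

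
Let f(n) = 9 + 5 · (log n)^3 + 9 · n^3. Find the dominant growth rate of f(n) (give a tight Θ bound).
f(n) ∈ Θ(n^3)

Compare the terms by growth order. For large n, n^a · (log n)^b dominates n^a' · (log n)^b' iff a > a', or (a = a' and b > b'). Ranking the 3 terms shows the dominant one is 9 · n^3. Hence f(n) ∈ Θ(n^3).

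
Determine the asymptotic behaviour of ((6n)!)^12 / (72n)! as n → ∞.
((6n)!)^12/(72n)! ~ ((2π·6n)^(11/2) / sqrt(12)) · 12^(−12·6n)  →  0

Write N = 6n. Stirling: N! ~ sqrt(2π N)(N/e)^N and (12N)! ~ sqrt(2π·12N)·(12N/e)^(12N).
  (N!)^12/(12N)! ~ (2π N)^(12/2) (N/e)^(12N) / [sqrt(2π·12N) (12N/e)^(12N)]
     = (2π N)^(12/2) / sqrt(2π·12N) · (N/(12N))^(12N)
     = (2π N)^((12−1)/2) / sqrt(12) · 12^(−12N).
Since 12^12 > 1, the factor 12^(−12N) decays exponentially, so the ratio → 0. Substituting N = 6n gives the stated form.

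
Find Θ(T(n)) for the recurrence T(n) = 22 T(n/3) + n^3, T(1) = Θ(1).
T(n) = Θ(n^3)

log_3 22 ≈ 2.814. f(n) = n^3 dominates n^(log_3 22) since 3 > 2.814, and the regularity condition a·f(n/b) = 22·(n/3)^3 = (22/27)·n^3 ≤ c·f(n) holds with c = 22/27 ≈ 0.815 < 1. So this is Case 3: T(n) = Θ(f(n)) = Θ(n^3).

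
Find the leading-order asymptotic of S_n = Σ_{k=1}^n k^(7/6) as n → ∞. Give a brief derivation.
S_n ~ (6/13) · n^(13/6)

Integral comparison: Σ_{k=1}^n k^(7/6) = ∫_0^n x^(7/6) dx + O(n^(7/6)). The integral is n^(1 + 7/6) / (1 + 7/6) = n^((7+6)/6) / ((7+6)/6) = (6/13) · n^(13/6).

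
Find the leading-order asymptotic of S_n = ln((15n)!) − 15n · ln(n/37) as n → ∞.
S_n ~ 15n · (ln 555 − 1) + O(ln n)

Stirling: ln((15n)!) = 15n ln(15n) − 15n + O(ln n).
  S_n = 15n ln(15n) − 15n − 15n ln(n/37) + O(ln n)
      = 15n ln(15n) − 15n ln n + 15n ln 37 − 15n + O(ln n)
      = 15n ln 15 + 15n ln 37 − 15n + O(ln n)
      = 15n (ln 555 − 1) + O(ln n).
Numerically ln(555) − 1 ≈ 5.3190.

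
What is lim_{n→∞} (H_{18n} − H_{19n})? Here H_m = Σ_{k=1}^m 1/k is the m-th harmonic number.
lim = ln(18/19)

Euler-Maclaurin gives H_m = ln m + γ + 1/(2m) + O(1/m^2). The γ and O(1/m) terms cancel in the difference:
  H_{18n} − H_{19n} = ln(18n) − ln(19n) + O(1/n) = ln(18/19) + O(1/n).
Hence the limit is ln(18/19).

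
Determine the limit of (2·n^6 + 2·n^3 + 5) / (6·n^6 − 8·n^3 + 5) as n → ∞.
lim = 2/6 = 1/3

For large n the leading n^6 terms dominate both numerator and denominator. Dividing top and bottom by n^6, every other term tends to 0, leaving 2/6 = 1/3.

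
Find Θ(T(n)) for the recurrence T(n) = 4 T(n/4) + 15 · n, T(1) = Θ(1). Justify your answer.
T(n) = Θ(n log n)

log_4 4 = 1, and f(n) = 15 · n = Θ(n^(log_4 4)). This is Case 2 of the master theorem: T(n) = Θ(f(n) · log n) = Θ(n log n).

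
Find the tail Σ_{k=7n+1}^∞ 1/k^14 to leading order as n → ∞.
Σ_{k>7n} 1/k^14 ~ 1/(13 · (7n)^13)

Compare to the integral: ∫_{7n}^∞ x^(−14) dx = [−x^(−13)/13]_{7n}^∞ = 1/((14−1)·(7n)^13). Euler-Maclaurin then gives
  Σ_{k>7n} 1/k^14 = ∫_{7n}^∞ dx/x^14 − 1/(2·(7n)^14) + O(1/(7n)^15).
(Equivalently this is ζ(14) − Σ_{k≤7n} 1/k^14.)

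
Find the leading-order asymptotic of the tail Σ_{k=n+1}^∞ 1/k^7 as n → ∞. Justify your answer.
Σ_{k>n} 1/k^7 ~ 1/(6 · n^6)

Compare to the integral: ∫_{n}^∞ x^(−7) dx = [−x^(−6)/6]_{n}^∞ = 1/((7−1)·n^6). Euler-Maclaurin then gives
  Σ_{k>n} 1/k^7 = ∫_{n}^∞ dx/x^7 − 1/(2·n^7) + O(1/n^8).
(Equivalently this is ζ(7) − Σ_{k≤n} 1/k^7.)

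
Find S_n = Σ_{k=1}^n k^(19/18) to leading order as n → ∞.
S_n ~ (18/37) · n^(37/18)

Integral comparison: Σ_{k=1}^n k^(19/18) = ∫_0^n x^(19/18) dx + O(n^(19/18)). The integral is n^(1 + 19/18) / (1 + 19/18) = n^((19+18)/18) / ((19+18)/18) = (18/37) · n^(37/18).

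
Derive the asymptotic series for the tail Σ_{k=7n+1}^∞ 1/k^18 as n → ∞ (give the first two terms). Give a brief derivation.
Σ_{k>7n} 1/k^18 = 1/(17 · (7n)^17) − 1/(2 · (7n)^18) + O(1/(7n)^19)

Compare to the integral: ∫_{7n}^∞ x^(−18) dx = [−x^(−17)/17]_{7n}^∞ = 1/((18−1)·(7n)^17). The Euler-Maclaurin correction adds −f(7n)/2 = −1/(2·(7n)^18). Euler-Maclaurin then gives
  Σ_{k>7n} 1/k^18 = ∫_{7n}^∞ dx/x^18 − 1/(2·(7n)^18) + O(1/(7n)^19).
(Equivalently this is ζ(18) − Σ_{k≤7n} 1/k^18.)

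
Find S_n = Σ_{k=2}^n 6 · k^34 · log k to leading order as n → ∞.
S_n ~ 6 · n^35 log n / 35 − 6 · n^35 / 1225

By integral comparison, S_n = ∫_1^n 6 · x^34 · log x dx + O(n^34 · log n). For the integral, ∫ x^34 log x dx = n^35 log n / 35 − n^35/1225 (integration by parts). Hence S_n ~ 6 · n^35 log n / 35 − 6 · n^35 / 1225.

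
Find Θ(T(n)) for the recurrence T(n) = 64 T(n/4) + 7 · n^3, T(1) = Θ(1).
T(n) = Θ(n^3 log n)

log_4 64 = 3, and f(n) = 7 · n^3 = Θ(n^(log_4 64)). This is Case 2 of the master theorem: T(n) = Θ(f(n) · log n) = Θ(n^3 log n).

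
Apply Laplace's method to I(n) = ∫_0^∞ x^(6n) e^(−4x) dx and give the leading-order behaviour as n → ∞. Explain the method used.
I(n) ~ (sqrt(2π·6n) / 4) · (6n/(4e))^(6n)

Write the integrand as exp(6n ln x − 4x) and set f(x) = 6n ln x − 4x. Then f'(x) = 6n/x − 4 = 0 at x* = 6n/4, and f''(x*) = −6n/x*^2 = −4^2/(6n). Laplace's method (interior maximum) gives
  I(n) ~ e^(f(x*)) · sqrt(2π / |f''(x*)|)
        = exp(6n ln(6n/4) − 6n) · sqrt(2π · 6n / 4^2)
        = (6n/4)^(6n) e^(−6n) · sqrt(2π·6n) / 4
        = (sqrt(2π·6n) / 4) · (6n/(4e))^(6n).
This matches Γ(6n+1)/4^(6n+1) with Stirling applied to Γ.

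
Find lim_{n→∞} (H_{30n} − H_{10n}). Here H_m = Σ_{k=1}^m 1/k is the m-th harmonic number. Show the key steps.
lim = ln(30/10) = ln 3

Euler-Maclaurin gives H_m = ln m + γ + 1/(2m) + O(1/m^2). The γ and O(1/m) terms cancel in the difference:
  H_{30n} − H_{10n} = ln(30n) − ln(10n) + O(1/n) = ln(30/10) + O(1/n).
Hence the limit is ln(30/10) = ln 3.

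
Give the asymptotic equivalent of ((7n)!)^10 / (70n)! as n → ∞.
((7n)!)^10/(70n)! ~ ((2π·7n)^(9/2) / sqrt(10)) · 10^(−10·7n)  →  0

Write N = 7n. Stirling: N! ~ sqrt(2π N)(N/e)^N and (10N)! ~ sqrt(2π·10N)·(10N/e)^(10N).
  (N!)^10/(10N)! ~ (2π N)^(10/2) (N/e)^(10N) / [sqrt(2π·10N) (10N/e)^(10N)]
     = (2π N)^(10/2) / sqrt(2π·10N) · (N/(10N))^(10N)
     = (2π N)^((10−1)/2) / sqrt(10) · 10^(−10N).
Since 10^10 > 1, the factor 10^(−10N) decays exponentially, so the ratio → 0. Substituting N = 7n gives the stated form.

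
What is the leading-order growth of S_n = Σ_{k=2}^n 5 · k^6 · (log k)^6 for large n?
S_n ~ 5 · n^7 · (log n)^6 / 7

By integral comparison, S_n = ∫_1^n 5 · x^6 · (log x)^6 dx + O(n^6 · (log n)^6). For the integral, the leading term of ∫_1^n x^6 (log x)^6 dx is n^7/7 · (log n)^6 (by repeated integration by parts; each step lowers the log-exponent and produces a relatively O(1/log n) correction). Hence S_n ~ 5 · n^7 · (log n)^6 / 7.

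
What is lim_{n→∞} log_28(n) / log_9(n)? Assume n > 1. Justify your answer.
lim = ln(9) / ln(28) = log_28(9)

Change of base: log_28(n) = ln n / ln 28 and log_9(n) = ln n / ln 9. The ratio is (ln n / ln 28) · (ln 9 / ln n) = ln 9 / ln 28, a constant independent of n. So the limit is ln 9 / ln 28 = log_28(9).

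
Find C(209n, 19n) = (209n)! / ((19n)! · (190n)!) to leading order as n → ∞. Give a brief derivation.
C(209n, 19n) ~ (285311670611/10000000000)^(19n) · sqrt(11/(20π·19n))

Write N = 19n. Apply Stirling to each factorial:
  (11N)! ~ sqrt(2π·11N) · (11N/e)^(11N),
  N! ~ sqrt(2π N) · (N/e)^N,
  (10N)! ~ sqrt(2π·10N) · (10N/e)^(10N).
The exponential factors combine to (11N)^(11N) / (N^N · (10N)^(10N)) = 11^(11N)/10^(10N) = (11^11/10^10)^N = (285311670611/10000000000)^N.
The square-root prefactors combine to sqrt(2π·11N) / (sqrt(2π N)·sqrt(2π·10N)) = sqrt(11 / (2π·10·N)) = sqrt(11/(20π·19n)).
Substituting N = 19n: C(209n, 19n) ~ (285311670611/10000000000)^(19n) · sqrt(11/(20π·19n)).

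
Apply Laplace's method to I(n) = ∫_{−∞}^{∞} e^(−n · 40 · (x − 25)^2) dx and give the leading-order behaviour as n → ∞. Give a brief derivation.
I(n) = sqrt(π/(40n))

Here φ(x) = 40 · (x − 25)^2 has its unique minimum at x* = 25 with φ(x*) = 0 and φ''(x*) = 80. Laplace's method gives
  I(n) ~ e^(−n φ(x*)) · sqrt(2π / (n · φ''(x*))) = sqrt(2π / (80n)) = sqrt(π/(40n)).
This is exact: substituting u = (x − 25)·sqrt(40n) gives I(n) = (1/sqrt(40n)) ∫_{−∞}^{∞} e^(−u^2) du = sqrt(π/(40n)).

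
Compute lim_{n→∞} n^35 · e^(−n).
lim = 0

Exponentials with base > 1 dominate every fixed polynomial: for any fixed c, n^c / e^n → 0 as n → ∞ (e.g. by the ratio test, or since e^n grows faster than any power of n). Hence n^35 · e^(−n) = n^35 / e^n → 0.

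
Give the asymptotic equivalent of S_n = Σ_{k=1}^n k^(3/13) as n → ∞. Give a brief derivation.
S_n ~ (13/16) · n^(16/13)

Integral comparison: Σ_{k=1}^n k^(3/13) = ∫_0^n x^(3/13) dx + O(n^(3/13)). The integral is n^(1 + 3/13) / (1 + 3/13) = n^((3+13)/13) / ((3+13)/13) = (13/16) · n^(16/13).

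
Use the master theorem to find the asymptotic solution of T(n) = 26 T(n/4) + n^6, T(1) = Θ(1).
T(n) = Θ(n^6)

log_4 26 ≈ 2.350. f(n) = n^6 dominates n^(log_4 26) since 6 > 2.350, and the regularity condition a·f(n/b) = 26·(n/4)^6 = (26/4096)·n^6 ≤ c·f(n) holds with c = 26/4096 ≈ 0.00635 < 1. So this is Case 3: T(n) = Θ(f(n)) = Θ(n^6).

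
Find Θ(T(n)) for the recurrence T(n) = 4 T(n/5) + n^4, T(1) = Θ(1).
T(n) = Θ(n^4)

log_5 4 ≈ 0.861. f(n) = n^4 dominates n^(log_5 4) since 4 > 0.861, and the regularity condition a·f(n/b) = 4·(n/5)^4 = (4/625)·n^4 ≤ c·f(n) holds with c = 4/625 ≈ 0.0064 < 1. So this is Case 3: T(n) = Θ(f(n)) = Θ(n^4).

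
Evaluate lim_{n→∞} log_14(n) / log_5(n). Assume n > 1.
lim = ln(5) / ln(14) = log_14(5)

Change of base: log_14(n) = ln n / ln 14 and log_5(n) = ln n / ln 5. The ratio is (ln n / ln 14) · (ln 5 / ln n) = ln 5 / ln 14, a constant independent of n. So the limit is ln 5 / ln 14 = log_14(5).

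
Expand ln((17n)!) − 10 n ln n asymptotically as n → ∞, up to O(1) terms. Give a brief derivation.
ln((17n)!) − 10 n ln n = 7 n ln n + 17(ln 17 − 1) n + (1/2) ln(2π·17n) + O(1/n)

Stirling: ln((17n)!) = 17n ln(17n) − 17n + (1/2) ln(2π·17n) + O(1/n).
Expand 17n ln(17n) = 17n (ln n + ln 17) = 17n ln n + 17n ln 17.
Subtract 10n ln n: leading term is (17 − 10) n ln n = 7 n ln n. The next term is 17n ln 17 − 17n = 17(ln 17 − 1) n. Then the (1/2) ln(2π·17n) correction.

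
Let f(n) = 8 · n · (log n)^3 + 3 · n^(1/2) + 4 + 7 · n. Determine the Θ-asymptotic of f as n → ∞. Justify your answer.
f(n) ∈ Θ(n · (log n)^3)

Compare the terms by growth order. For large n, n^a · (log n)^b dominates n^a' · (log n)^b' iff a > a', or (a = a' and b > b'). Ranking the 4 terms shows the dominant one is 8 · n · (log n)^3. Hence f(n) ∈ Θ(n · (log n)^3).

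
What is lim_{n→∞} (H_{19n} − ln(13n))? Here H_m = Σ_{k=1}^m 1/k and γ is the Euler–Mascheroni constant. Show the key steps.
lim = ln(19/13) + γ

By Euler-Maclaurin, H_m = ln m + γ + O(1/m). So
  H_{19n} − ln(13n) = ln(19n) + γ − ln(13n) + O(1/n)
                       = ln(19/13) + γ + O(1/n).
Hence the limit is ln(19/13) + γ.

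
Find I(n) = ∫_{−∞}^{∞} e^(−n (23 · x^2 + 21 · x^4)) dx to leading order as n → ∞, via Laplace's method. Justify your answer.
I(n) ~ sqrt(π/(23n))

φ(x) = 23 · x^2 + 21 · x^4 has its unique global minimum at x* = 0 (since φ'(x) = 46x + 84x^3 = 0 only at x = 0 for real x with both coefficients positive, and φ → ∞ as |x| → ∞). At x* = 0, φ(0) = 0 and φ''(0) = 46. Laplace's method then gives
  I(n) ~ sqrt(2π / (n · φ''(0))) · e^(−n φ(0)) = sqrt(2π / (46n)) = sqrt(π/(23n)).
The 21 · x^4 term contributes only at subleading order (an O(1/n) relative correction).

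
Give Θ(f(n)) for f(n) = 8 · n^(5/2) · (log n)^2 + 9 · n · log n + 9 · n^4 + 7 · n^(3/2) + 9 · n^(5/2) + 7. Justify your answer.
f(n) ∈ Θ(n^4)

Compare the terms by growth order. For large n, n^a · (log n)^b dominates n^a' · (log n)^b' iff a > a', or (a = a' and b > b'). Ranking the 6 terms shows the dominant one is 9 · n^4. Hence f(n) ∈ Θ(n^4).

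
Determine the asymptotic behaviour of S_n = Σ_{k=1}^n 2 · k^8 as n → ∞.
S_n ~ 2 · n^9 / 9

By integral comparison (Euler-Maclaurin), Σ_{k=1}^n 2 · k^8 = 2 · ∫_0^n x^8 dx + O(n^8) = 2 · n^9/9 + O(n^8). (Equivalently, Faulhaber's formula gives the same leading term.)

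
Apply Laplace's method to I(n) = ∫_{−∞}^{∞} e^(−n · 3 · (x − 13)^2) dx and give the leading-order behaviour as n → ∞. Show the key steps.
I(n) = sqrt(π/(3n))

Here φ(x) = 3 · (x − 13)^2 has its unique minimum at x* = 13 with φ(x*) = 0 and φ''(x*) = 6. Laplace's method gives
  I(n) ~ e^(−n φ(x*)) · sqrt(2π / (n · φ''(x*))) = sqrt(2π / (6n)) = sqrt(π/(3n)).
This is exact: substituting u = (x − 13)·sqrt(3n) gives I(n) = (1/sqrt(3n)) ∫_{−∞}^{∞} e^(−u^2) du = sqrt(π/(3n)).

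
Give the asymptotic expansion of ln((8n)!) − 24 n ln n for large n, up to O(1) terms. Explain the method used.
ln((8n)!) − 24 n ln n = −16 n ln n + 8(ln 8 − 1) n + (1/2) ln(2π·8n) + O(1/n)

Stirling: ln((8n)!) = 8n ln(8n) − 8n + (1/2) ln(2π·8n) + O(1/n).
Expand 8n ln(8n) = 8n (ln n + ln 8) = 8n ln n + 8n ln 8.
Subtract 24n ln n: leading term is (8 − 24) n ln n = −16 n ln n. The next term is 8n ln 8 − 8n = 8(ln 8 − 1) n. Then the (1/2) ln(2π·8n) correction.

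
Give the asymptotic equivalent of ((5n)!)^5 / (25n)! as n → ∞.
((5n)!)^5/(25n)! ~ ((2π·5n)^(4/2) / sqrt(5)) · 5^(−5·5n)  →  0

Write N = 5n. Stirling: N! ~ sqrt(2π N)(N/e)^N and (5N)! ~ sqrt(2π·5N)·(5N/e)^(5N).
  (N!)^5/(5N)! ~ (2π N)^(5/2) (N/e)^(5N) / [sqrt(2π·5N) (5N/e)^(5N)]
     = (2π N)^(5/2) / sqrt(2π·5N) · (N/(5N))^(5N)
     = (2π N)^((5−1)/2) / sqrt(5) · 5^(−5N).
Since 5^5 > 1, the factor 5^(−5N) decays exponentially, so the ratio → 0. Substituting N = 5n gives the stated form.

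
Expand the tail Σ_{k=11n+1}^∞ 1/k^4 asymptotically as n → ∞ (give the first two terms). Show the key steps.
Σ_{k>11n} 1/k^4 = 1/(3 · (11n)^3) − 1/(2 · (11n)^4) + O(1/(11n)^5)

Compare to the integral: ∫_{11n}^∞ x^(−4) dx = [−x^(−3)/3]_{11n}^∞ = 1/((4−1)·(11n)^3). The Euler-Maclaurin correction adds −f(11n)/2 = −1/(2·(11n)^4). Euler-Maclaurin then gives
  Σ_{k>11n} 1/k^4 = ∫_{11n}^∞ dx/x^4 − 1/(2·(11n)^4) + O(1/(11n)^5).
(Equivalently this is ζ(4) − Σ_{k≤11n} 1/k^4.)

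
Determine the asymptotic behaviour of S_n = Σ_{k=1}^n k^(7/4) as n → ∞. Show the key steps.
S_n ~ (4/11) · n^(11/4)

Integral comparison: Σ_{k=1}^n k^(7/4) = ∫_0^n x^(7/4) dx + O(n^(7/4)). The integral is n^(1 + 7/4) / (1 + 7/4) = n^((7+4)/4) / ((7+4)/4) = (4/11) · n^(11/4).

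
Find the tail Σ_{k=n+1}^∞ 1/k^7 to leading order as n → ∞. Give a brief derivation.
Σ_{k>n} 1/k^7 ~ 1/(6 · n^6)

Compare to the integral: ∫_{n}^∞ x^(−7) dx = [−x^(−6)/6]_{n}^∞ = 1/((7−1)·n^6). Euler-Maclaurin then gives
  Σ_{k>n} 1/k^7 = ∫_{n}^∞ dx/x^7 − 1/(2·n^7) + O(1/n^8).
(Equivalently this is ζ(7) − Σ_{k≤n} 1/k^7.)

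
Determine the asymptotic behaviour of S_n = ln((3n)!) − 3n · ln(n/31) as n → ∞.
S_n ~ 3n · (ln 93 − 1) + O(ln n)

Stirling: ln((3n)!) = 3n ln(3n) − 3n + O(ln n).
  S_n = 3n ln(3n) − 3n − 3n ln(n/31) + O(ln n)
      = 3n ln(3n) − 3n ln n + 3n ln 31 − 3n + O(ln n)
      = 3n ln 3 + 3n ln 31 − 3n + O(ln n)
      = 3n (ln 93 − 1) + O(ln n).
Numerically ln(93) − 1 ≈ 3.5326.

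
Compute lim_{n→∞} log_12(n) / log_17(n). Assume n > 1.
lim = ln(17) / ln(12) = log_12(17)

Change of base: log_12(n) = ln n / ln 12 and log_17(n) = ln n / ln 17. The ratio is (ln n / ln 12) · (ln 17 / ln n) = ln 17 / ln 12, a constant independent of n. So the limit is ln 17 / ln 12 = log_12(17).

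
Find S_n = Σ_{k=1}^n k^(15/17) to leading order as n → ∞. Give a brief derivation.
S_n ~ (17/32) · n^(32/17)

Integral comparison: Σ_{k=1}^n k^(15/17) = ∫_0^n x^(15/17) dx + O(n^(15/17)). The integral is n^(1 + 15/17) / (1 + 15/17) = n^((15+17)/17) / ((15+17)/17) = (17/32) · n^(32/17).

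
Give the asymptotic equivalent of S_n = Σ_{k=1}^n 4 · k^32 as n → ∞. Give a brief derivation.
S_n ~ 4 · n^33 / 33

By integral comparison (Euler-Maclaurin), Σ_{k=1}^n 4 · k^32 = 4 · ∫_0^n x^32 dx + O(n^32) = 4 · n^33/33 + O(n^32). (Equivalently, Faulhaber's formula gives the same leading term.)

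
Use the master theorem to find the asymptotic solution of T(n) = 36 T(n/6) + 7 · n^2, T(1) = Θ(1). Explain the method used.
T(n) = Θ(n^2 log n)

log_6 36 = 2, and f(n) = 7 · n^2 = Θ(n^(log_6 36)). This is Case 2 of the master theorem: T(n) = Θ(f(n) · log n) = Θ(n^2 log n).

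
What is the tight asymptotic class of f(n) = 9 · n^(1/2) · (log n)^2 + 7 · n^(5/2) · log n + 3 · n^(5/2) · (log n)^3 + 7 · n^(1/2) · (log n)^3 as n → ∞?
f(n) ∈ Θ(n^(5/2) · (log n)^3)

Compare the terms by growth order. For large n, n^a · (log n)^b dominates n^a' · (log n)^b' iff a > a', or (a = a' and b > b'). Ranking the 4 terms shows the dominant one is 3 · n^(5/2) · (log n)^3. Hence f(n) ∈ Θ(n^(5/2) · (log n)^3).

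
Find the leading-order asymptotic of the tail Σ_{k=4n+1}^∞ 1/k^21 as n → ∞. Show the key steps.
Σ_{k>4n} 1/k^21 ~ 1/(20 · (4n)^20)

Compare to the integral: ∫_{4n}^∞ x^(−21) dx = [−x^(−20)/20]_{4n}^∞ = 1/((21−1)·(4n)^20). Euler-Maclaurin then gives
  Σ_{k>4n} 1/k^21 = ∫_{4n}^∞ dx/x^21 − 1/(2·(4n)^21) + O(1/(4n)^22).
(Equivalently this is ζ(21) − Σ_{k≤4n} 1/k^21.)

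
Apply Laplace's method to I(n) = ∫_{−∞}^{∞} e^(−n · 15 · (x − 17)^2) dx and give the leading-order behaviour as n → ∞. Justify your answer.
I(n) = sqrt(π/(15n))

Here φ(x) = 15 · (x − 17)^2 has its unique minimum at x* = 17 with φ(x*) = 0 and φ''(x*) = 30. Laplace's method gives
  I(n) ~ e^(−n φ(x*)) · sqrt(2π / (n · φ''(x*))) = sqrt(2π / (30n)) = sqrt(π/(15n)).
This is exact: substituting u = (x − 17)·sqrt(15n) gives I(n) = (1/sqrt(15n)) ∫_{−∞}^{∞} e^(−u^2) du = sqrt(π/(15n)).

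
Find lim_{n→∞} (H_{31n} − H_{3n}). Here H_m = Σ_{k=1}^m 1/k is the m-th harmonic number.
lim = ln(31/3)

Euler-Maclaurin gives H_m = ln m + γ + 1/(2m) + O(1/m^2). The γ and O(1/m) terms cancel in the difference:
  H_{31n} − H_{3n} = ln(31n) − ln(3n) + O(1/n) = ln(31/3) + O(1/n).
Hence the limit is ln(31/3).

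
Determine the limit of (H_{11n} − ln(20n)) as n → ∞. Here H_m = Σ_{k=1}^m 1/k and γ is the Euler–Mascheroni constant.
lim = ln(11/20) + γ

By Euler-Maclaurin, H_m = ln m + γ + O(1/m). So
  H_{11n} − ln(20n) = ln(11n) + γ − ln(20n) + O(1/n)
                       = ln(11/20) + γ + O(1/n).
Hence the limit is ln(11/20) + γ.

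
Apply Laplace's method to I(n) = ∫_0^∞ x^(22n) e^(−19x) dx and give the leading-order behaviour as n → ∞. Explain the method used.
I(n) ~ (sqrt(2π·22n) / 19) · (22n/(19e))^(22n)

Write the integrand as exp(22n ln x − 19x) and set f(x) = 22n ln x − 19x. Then f'(x) = 22n/x − 19 = 0 at x* = 22n/19, and f''(x*) = −22n/x*^2 = −19^2/(22n). Laplace's method (interior maximum) gives
  I(n) ~ e^(f(x*)) · sqrt(2π / |f''(x*)|)
        = exp(22n ln(22n/19) − 22n) · sqrt(2π · 22n / 19^2)
        = (22n/19)^(22n) e^(−22n) · sqrt(2π·22n) / 19
        = (sqrt(2π·22n) / 19) · (22n/(19e))^(22n).
This matches Γ(22n+1)/19^(22n+1) with Stirling applied to Γ.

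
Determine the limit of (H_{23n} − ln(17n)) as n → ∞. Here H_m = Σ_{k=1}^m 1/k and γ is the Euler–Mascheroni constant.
lim = ln(23/17) + γ

By Euler-Maclaurin, H_m = ln m + γ + O(1/m). So
  H_{23n} − ln(17n) = ln(23n) + γ − ln(17n) + O(1/n)
                       = ln(23/17) + γ + O(1/n).
Hence the limit is ln(23/17) + γ.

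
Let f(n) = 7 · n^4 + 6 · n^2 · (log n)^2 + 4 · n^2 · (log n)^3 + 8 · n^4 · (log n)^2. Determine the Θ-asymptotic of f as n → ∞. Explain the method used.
f(n) ∈ Θ(n^4 · (log n)^2)

Compare the terms by growth order. For large n, n^a · (log n)^b dominates n^a' · (log n)^b' iff a > a', or (a = a' and b > b'). Ranking the 4 terms shows the dominant one is 8 · n^4 · (log n)^2. Hence f(n) ∈ Θ(n^4 · (log n)^2).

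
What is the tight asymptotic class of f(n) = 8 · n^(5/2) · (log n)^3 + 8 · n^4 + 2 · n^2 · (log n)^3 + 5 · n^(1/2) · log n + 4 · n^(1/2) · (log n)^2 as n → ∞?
f(n) ∈ Θ(n^4)

Compare the terms by growth order. For large n, n^a · (log n)^b dominates n^a' · (log n)^b' iff a > a', or (a = a' and b > b'). Ranking the 5 terms shows the dominant one is 8 · n^4. Hence f(n) ∈ Θ(n^4).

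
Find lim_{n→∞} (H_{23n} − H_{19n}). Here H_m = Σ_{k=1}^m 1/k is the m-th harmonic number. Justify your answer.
lim = ln(23/19)

Euler-Maclaurin gives H_m = ln m + γ + 1/(2m) + O(1/m^2). The γ and O(1/m) terms cancel in the difference:
  H_{23n} − H_{19n} = ln(23n) − ln(19n) + O(1/n) = ln(23/19) + O(1/n).
Hence the limit is ln(23/19).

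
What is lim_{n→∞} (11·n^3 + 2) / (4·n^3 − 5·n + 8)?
lim = 11/4

For large n the leading n^3 terms dominate both numerator and denominator. Dividing top and bottom by n^3, every other term tends to 0, leaving 11/4.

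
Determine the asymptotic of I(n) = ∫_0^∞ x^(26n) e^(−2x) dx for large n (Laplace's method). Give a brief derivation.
I(n) ~ (sqrt(2π·26n) / 2) · (26n/(2e))^(26n)

Write the integrand as exp(26n ln x − 2x) and set f(x) = 26n ln x − 2x. Then f'(x) = 26n/x − 2 = 0 at x* = 26n/2, and f''(x*) = −26n/x*^2 = −2^2/(26n). Laplace's method (interior maximum) gives
  I(n) ~ e^(f(x*)) · sqrt(2π / |f''(x*)|)
        = exp(26n ln(26n/2) − 26n) · sqrt(2π · 26n / 2^2)
        = (26n/2)^(26n) e^(−26n) · sqrt(2π·26n) / 2
        = (sqrt(2π·26n) / 2) · (26n/(2e))^(26n).
This matches Γ(26n+1)/2^(26n+1) with Stirling applied to Γ.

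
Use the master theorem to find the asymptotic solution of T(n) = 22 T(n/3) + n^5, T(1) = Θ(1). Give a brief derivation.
T(n) = Θ(n^5)

log_3 22 ≈ 2.814. f(n) = n^5 dominates n^(log_3 22) since 5 > 2.814, and the regularity condition a·f(n/b) = 22·(n/3)^5 = (22/243)·n^5 ≤ c·f(n) holds with c = 22/243 ≈ 0.0905 < 1. So this is Case 3: T(n) = Θ(f(n)) = Θ(n^5).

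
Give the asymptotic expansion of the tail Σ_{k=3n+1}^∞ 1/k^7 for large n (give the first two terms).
Σ_{k>3n} 1/k^7 = 1/(6 · (3n)^6) − 1/(2 · (3n)^7) + O(1/(3n)^8)

Compare to the integral: ∫_{3n}^∞ x^(−7) dx = [−x^(−6)/6]_{3n}^∞ = 1/((7−1)·(3n)^6). The Euler-Maclaurin correction adds −f(3n)/2 = −1/(2·(3n)^7). Euler-Maclaurin then gives
  Σ_{k>3n} 1/k^7 = ∫_{3n}^∞ dx/x^7 − 1/(2·(3n)^7) + O(1/(3n)^8).
(Equivalently this is ζ(7) − Σ_{k≤3n} 1/k^7.)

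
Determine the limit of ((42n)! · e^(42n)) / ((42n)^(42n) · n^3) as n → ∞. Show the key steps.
lim = 0

Stirling: (42n)! ~ sqrt(2π·42n) · (42n/e)^(42n). Hence
  (42n)! · e^(42n) / (42n)^(42n) ~ sqrt(2π·42n).
Dividing by n^3: sqrt(2π·42n) / n^3 = sqrt(2π·42) · n^((1−6)/2), so the expression behaves like sqrt(2π·42) · n^((1−6)/2) → 0.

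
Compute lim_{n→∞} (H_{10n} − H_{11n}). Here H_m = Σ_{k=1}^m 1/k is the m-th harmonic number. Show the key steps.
lim = ln(10/11)

Euler-Maclaurin gives H_m = ln m + γ + 1/(2m) + O(1/m^2). The γ and O(1/m) terms cancel in the difference:
  H_{10n} − H_{11n} = ln(10n) − ln(11n) + O(1/n) = ln(10/11) + O(1/n).
Hence the limit is ln(10/11).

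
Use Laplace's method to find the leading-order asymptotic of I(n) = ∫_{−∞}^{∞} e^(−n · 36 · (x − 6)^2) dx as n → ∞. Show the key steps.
I(n) = sqrt(π/(36n))

Here φ(x) = 36 · (x − 6)^2 has its unique minimum at x* = 6 with φ(x*) = 0 and φ''(x*) = 72. Laplace's method gives
  I(n) ~ e^(−n φ(x*)) · sqrt(2π / (n · φ''(x*))) = sqrt(2π / (72n)) = sqrt(π/(36n)).
This is exact: substituting u = (x − 6)·sqrt(36n) gives I(n) = (1/sqrt(36n)) ∫_{−∞}^{∞} e^(−u^2) du = sqrt(π/(36n)).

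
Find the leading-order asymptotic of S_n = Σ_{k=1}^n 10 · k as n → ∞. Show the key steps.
S_n ~ 5 · n^2

By integral comparison (Euler-Maclaurin), Σ_{k=1}^n 10 · k = 10 · ∫_0^n x^1 dx + O(n) = 10 · n^2/2 = 5 · n^2 + O(n). (Equivalently, Faulhaber's formula gives the same leading term.)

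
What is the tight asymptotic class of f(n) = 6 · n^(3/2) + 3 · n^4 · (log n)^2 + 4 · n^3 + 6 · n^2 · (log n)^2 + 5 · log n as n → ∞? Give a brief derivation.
f(n) ∈ Θ(n^4 · (log n)^2)

Compare the terms by growth order. For large n, n^a · (log n)^b dominates n^a' · (log n)^b' iff a > a', or (a = a' and b > b'). Ranking the 5 terms shows the dominant one is 3 · n^4 · (log n)^2. Hence f(n) ∈ Θ(n^4 · (log n)^2).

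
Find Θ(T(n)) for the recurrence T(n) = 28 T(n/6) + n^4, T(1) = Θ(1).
T(n) = Θ(n^4)

log_6 28 ≈ 1.860. f(n) = n^4 dominates n^(log_6 28) since 4 > 1.860, and the regularity condition a·f(n/b) = 28·(n/6)^4 = (28/1296)·n^4 ≤ c·f(n) holds with c = 28/1296 ≈ 0.0216 < 1. So this is Case 3: T(n) = Θ(f(n)) = Θ(n^4).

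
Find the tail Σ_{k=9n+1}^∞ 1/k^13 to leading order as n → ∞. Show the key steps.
Σ_{k>9n} 1/k^13 ~ 1/(12 · (9n)^12)

Compare to the integral: ∫_{9n}^∞ x^(−13) dx = [−x^(−12)/12]_{9n}^∞ = 1/((13−1)·(9n)^12). Euler-Maclaurin then gives
  Σ_{k>9n} 1/k^13 = ∫_{9n}^∞ dx/x^13 − 1/(2·(9n)^13) + O(1/(9n)^14).
(Equivalently this is ζ(13) − Σ_{k≤9n} 1/k^13.)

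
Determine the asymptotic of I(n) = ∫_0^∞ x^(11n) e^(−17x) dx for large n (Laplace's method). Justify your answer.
I(n) ~ (sqrt(2π·11n) / 17) · (11n/(17e))^(11n)

Write the integrand as exp(11n ln x − 17x) and set f(x) = 11n ln x − 17x. Then f'(x) = 11n/x − 17 = 0 at x* = 11n/17, and f''(x*) = −11n/x*^2 = −17^2/(11n). Laplace's method (interior maximum) gives
  I(n) ~ e^(f(x*)) · sqrt(2π / |f''(x*)|)
        = exp(11n ln(11n/17) − 11n) · sqrt(2π · 11n / 17^2)
        = (11n/17)^(11n) e^(−11n) · sqrt(2π·11n) / 17
        = (sqrt(2π·11n) / 17) · (11n/(17e))^(11n).
This matches Γ(11n+1)/17^(11n+1) with Stirling applied to Γ.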